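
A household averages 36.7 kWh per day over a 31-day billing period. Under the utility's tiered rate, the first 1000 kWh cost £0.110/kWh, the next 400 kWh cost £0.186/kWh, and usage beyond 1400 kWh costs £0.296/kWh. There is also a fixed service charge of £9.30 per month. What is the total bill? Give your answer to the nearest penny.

Usage = 36.7 kWh/day × 31 days = 1137.7 kWh
First 1000 kWh × £0.110 = £110.00
Next 137.7 kWh × £0.186 = £25.61
Remaining tier: 0 kWh (not reached)
Energy charge = £135.61; + service £9.30 = £144.91

£144.91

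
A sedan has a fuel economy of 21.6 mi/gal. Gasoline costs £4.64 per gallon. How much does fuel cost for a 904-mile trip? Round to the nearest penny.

£194.19

Fuel = 904 mi / 21.6 mpg = 41.85 gal
Cost = 41.85 gal × £4.64/gal = £194.19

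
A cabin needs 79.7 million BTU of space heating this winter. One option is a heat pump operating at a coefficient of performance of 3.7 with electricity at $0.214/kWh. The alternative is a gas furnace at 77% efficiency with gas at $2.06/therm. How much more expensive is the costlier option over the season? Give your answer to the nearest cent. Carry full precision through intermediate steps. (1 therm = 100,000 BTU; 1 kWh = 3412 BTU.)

Heat load = 79.7 × 10⁶ BTU = 79,700,000 BTU
Gas: input = 79,700,000 / 0.77 = 103,506,494 BTU = 1,035 therm → 1,035 × $2.06 = $2,132.23
Heat pump: 79,700,000 BTU / 3412 = 23,360 kWh heat; / 3.7 = 6,313 kWh in → × $0.214 = $1,351.02
Difference = |$2,132.23 − $1,351.02| = $781.22

$781.22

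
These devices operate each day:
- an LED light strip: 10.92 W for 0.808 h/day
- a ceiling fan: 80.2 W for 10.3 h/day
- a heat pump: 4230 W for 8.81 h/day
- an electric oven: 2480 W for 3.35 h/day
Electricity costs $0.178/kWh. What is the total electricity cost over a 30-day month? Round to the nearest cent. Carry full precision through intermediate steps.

LED light strip: 10.92 W × 0.808 h × 30 d = 265 Wh = 0.2647 kWh
ceiling fan: 80.2 W × 10.3 h × 30 d = 24,782 Wh = 24.78 kWh
heat pump: 4230 W × 8.81 h × 30 d = 1,117,989 Wh = 1,118 kWh
electric oven: 2480 W × 3.35 h × 30 d = 249,240 Wh = 249.2 kWh
Total energy = 0.2647 + 24.78 + 1,118 + 249.2 = 1,392 kWh
Cost = 1,392 kWh × $0.178 = $247.83

$247.83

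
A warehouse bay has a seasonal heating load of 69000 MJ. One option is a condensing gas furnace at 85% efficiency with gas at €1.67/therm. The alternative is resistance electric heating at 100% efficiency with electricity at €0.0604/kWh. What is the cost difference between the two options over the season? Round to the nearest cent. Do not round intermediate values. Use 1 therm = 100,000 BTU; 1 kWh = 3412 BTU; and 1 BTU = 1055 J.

Heat load = 69000 MJ = 69,000,000,000 J / 1055 = 65,402,844 BTU
Gas: input = 65,402,844 / 0.85 = 76,944,522 BTU = 769.4 therm → 769.4 × €1.67 = €1,284.97
Electric: 65,402,844 BTU / 3412 = 19,170 kWh → × €0.0604 = €1,157.78
Difference = |€1,284.97 − €1,157.78| = €127.20

€127.20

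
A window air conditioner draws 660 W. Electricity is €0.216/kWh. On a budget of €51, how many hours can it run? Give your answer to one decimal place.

357.7 h

Energy budget = €51 / €0.216 per kWh = 236.1 kWh = 236,111 Wh
Runtime = 236,111 Wh / 660 W = 357.7 h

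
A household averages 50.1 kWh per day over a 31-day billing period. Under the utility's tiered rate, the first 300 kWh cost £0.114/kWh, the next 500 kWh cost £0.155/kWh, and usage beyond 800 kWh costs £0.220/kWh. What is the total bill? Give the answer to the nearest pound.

£277

Usage = 50.1 kWh/day × 31 days = 1553.1 kWh
First 300 kWh × £0.114 = £34.20
Next 500 kWh × £0.155 = £77.50
Remaining 753.1 kWh × £0.220 = £165.68
Total = £277.38 ≈ £277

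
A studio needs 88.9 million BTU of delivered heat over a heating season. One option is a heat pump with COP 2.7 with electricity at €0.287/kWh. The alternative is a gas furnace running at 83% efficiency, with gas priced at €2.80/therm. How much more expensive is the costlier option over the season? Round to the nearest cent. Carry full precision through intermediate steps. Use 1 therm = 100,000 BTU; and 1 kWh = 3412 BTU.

€229.48

Heat load = 88.9 × 10⁶ BTU = 88,900,000 BTU
Gas: input = 88,900,000 / 0.83 = 107,108,434 BTU = 1,071 therm → 1,071 × €2.80 = €2,999.04
Heat pump: 88,900,000 BTU / 3412 = 26,060 kWh heat; / 2.7 = 9,650 kWh in → × €0.287 = €2,769.56
Difference = |€2,999.04 − €2,769.56| = €229.48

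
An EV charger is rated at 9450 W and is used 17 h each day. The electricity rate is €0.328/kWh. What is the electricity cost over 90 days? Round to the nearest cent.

€4742.39

Energy = 9450 W × 17 h/day × 90 days = 14,458,500 Wh = 14,460 kWh
Cost = 14,460 kWh × €0.328/kWh = €4,742.39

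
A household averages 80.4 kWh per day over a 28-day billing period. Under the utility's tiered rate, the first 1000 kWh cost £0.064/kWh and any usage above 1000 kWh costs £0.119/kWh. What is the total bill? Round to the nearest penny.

£212.89

Usage = 80.4 kWh/day × 28 days = 2251.2 kWh
First 1000 kWh × £0.064 = £64.00
Remaining 1251.2 kWh × £0.119 = £148.89
Total = £212.89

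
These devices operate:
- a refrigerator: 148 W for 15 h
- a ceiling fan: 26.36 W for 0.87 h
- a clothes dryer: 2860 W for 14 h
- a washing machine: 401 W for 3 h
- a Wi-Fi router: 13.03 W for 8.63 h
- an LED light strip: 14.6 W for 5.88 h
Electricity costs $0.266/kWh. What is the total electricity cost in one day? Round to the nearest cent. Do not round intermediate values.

$11.62

refrigerator: 148 W × 15 h = 2,220 Wh = 2.22 kWh
ceiling fan: 26.36 W × 0.87 h = 23 Wh = 0.02293 kWh
clothes dryer: 2860 W × 14 h = 40,040 Wh = 40.04 kWh
washing machine: 401 W × 3 h = 1,203 Wh = 1.203 kWh
Wi-Fi router: 13.03 W × 8.63 h = 112 Wh = 0.1124 kWh
LED light strip: 14.6 W × 5.88 h = 86 Wh = 0.08585 kWh
Total energy = 2.22 + 0.02293 + 40.04 + 1.203 + 0.1124 + 0.08585 = 43.68 kWh
Cost = 43.68 kWh × $0.266 = $11.62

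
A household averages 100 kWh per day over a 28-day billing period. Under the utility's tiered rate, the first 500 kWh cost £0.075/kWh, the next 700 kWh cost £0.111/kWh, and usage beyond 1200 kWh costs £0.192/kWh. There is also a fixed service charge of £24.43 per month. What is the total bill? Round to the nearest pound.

£447

Usage = 100 kWh/day × 28 days = 2800 kWh
First 500 kWh × £0.075 = £37.50
Next 700 kWh × £0.111 = £77.70
Remaining 1600 kWh × £0.192 = £307.20
Energy charge = £422.40; + service £24.43 = £446.83 ≈ £447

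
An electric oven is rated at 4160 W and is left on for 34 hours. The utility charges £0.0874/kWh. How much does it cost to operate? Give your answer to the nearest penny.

Energy = 4160 W × 34 h = 141,440 Wh = 141.4 kWh
Cost = 141.4 kWh × £0.0874/kWh = £12.36

£12.36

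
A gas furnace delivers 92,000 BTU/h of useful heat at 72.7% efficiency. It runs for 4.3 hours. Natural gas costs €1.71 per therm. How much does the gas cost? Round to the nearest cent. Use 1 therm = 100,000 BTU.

€9.31

Heat delivered = 92,000 BTU/h × 4.3 h = 395,600 BTU
Gas input = 395,600 / 0.727 = 544,154 BTU
= 544,154 / 100,000 = 5.442 therm
Cost = 5.442 × €1.71/therm = €9.31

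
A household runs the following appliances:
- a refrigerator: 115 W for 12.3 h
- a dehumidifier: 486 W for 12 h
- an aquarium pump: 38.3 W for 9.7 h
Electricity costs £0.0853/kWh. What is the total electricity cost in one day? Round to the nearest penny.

£0.65

refrigerator: 115 W × 12.3 h = 1,414 Wh = 1.415 kWh
dehumidifier: 486 W × 12 h = 5,832 Wh = 5.832 kWh
aquarium pump: 38.3 W × 9.7 h = 372 Wh = 0.3715 kWh
Total energy = 1.415 + 5.832 + 0.3715 = 7.618 kWh
Cost = 7.618 kWh × £0.0853 = £0.65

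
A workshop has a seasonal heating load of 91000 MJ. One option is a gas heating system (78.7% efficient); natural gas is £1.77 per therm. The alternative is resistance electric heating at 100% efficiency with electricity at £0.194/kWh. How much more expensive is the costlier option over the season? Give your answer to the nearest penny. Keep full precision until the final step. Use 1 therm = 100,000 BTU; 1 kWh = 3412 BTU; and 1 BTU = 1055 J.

Heat load = 91000 MJ = 91,000,000,000 J / 1055 = 86,255,924 BTU
Gas: input = 86,255,924 / 0.787 = 109,600,920 BTU = 1,096 therm → 1,096 × £1.77 = £1,939.94
Electric: 86,255,924 BTU / 3412 = 25,280 kWh → × £0.194 = £4,904.35
Difference = |£1,939.94 − £4,904.35| = £2,964.42

£2964.42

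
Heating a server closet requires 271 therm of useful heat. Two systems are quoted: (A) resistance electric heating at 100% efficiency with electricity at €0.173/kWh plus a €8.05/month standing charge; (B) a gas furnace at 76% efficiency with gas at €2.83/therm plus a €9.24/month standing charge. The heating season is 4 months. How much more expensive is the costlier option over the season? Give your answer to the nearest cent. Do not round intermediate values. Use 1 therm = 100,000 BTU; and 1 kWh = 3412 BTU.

Heat load = 271 therm × 100,000 = 27,100,000 BTU
Gas: input = 27,100,000 / 0.76 = 35,657,895 BTU = 356.6 therm → 356.6 × €2.83 = €1,009.12; + 4 × €9.24 standing = €1,046.08
Electric: 27,100,000 BTU / 3412 = 7,943 kWh → × €0.173 = €1,374.06; + 4 × €8.05 standing = €1,406.26
Difference = |€1,046.08 − €1,406.26| = €360.18

€360.18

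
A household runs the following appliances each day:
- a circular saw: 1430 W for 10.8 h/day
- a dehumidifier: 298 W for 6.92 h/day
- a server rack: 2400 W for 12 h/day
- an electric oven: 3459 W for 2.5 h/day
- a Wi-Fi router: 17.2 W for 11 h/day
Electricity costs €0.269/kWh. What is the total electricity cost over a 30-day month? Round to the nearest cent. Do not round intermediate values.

circular saw: 1430 W × 10.8 h × 30 d = 463,320 Wh = 463.3 kWh
dehumidifier: 298 W × 6.92 h × 30 d = 61,865 Wh = 61.86 kWh
server rack: 2400 W × 12 h × 30 d = 864,000 Wh = 864 kWh
electric oven: 3459 W × 2.5 h × 30 d = 259,425 Wh = 259.4 kWh
Wi-Fi router: 17.2 W × 11 h × 30 d = 5,676 Wh = 5.676 kWh
Total energy = 463.3 + 61.86 + 864 + 259.4 + 5.676 = 1,654 kWh
Cost = 1,654 kWh × €0.269 = €445.00

€445.00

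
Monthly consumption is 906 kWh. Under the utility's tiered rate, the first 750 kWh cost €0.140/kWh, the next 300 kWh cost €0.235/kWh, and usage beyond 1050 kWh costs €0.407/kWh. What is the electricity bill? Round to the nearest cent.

First 750 kWh × €0.140 = €105.00
Next 156 kWh × €0.235 = €36.66
Remaining tier: 0 kWh (not reached)
Total = €141.66

€141.66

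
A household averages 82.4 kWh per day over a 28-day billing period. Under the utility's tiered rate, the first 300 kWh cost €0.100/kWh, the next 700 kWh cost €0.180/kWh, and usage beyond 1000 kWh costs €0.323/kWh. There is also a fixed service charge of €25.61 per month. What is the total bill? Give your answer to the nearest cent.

€603.84

Usage = 82.4 kWh/day × 28 days = 2307.2 kWh
First 300 kWh × €0.100 = €30.00
Next 700 kWh × €0.180 = €126.00
Remaining 1307.2 kWh × €0.323 = €422.23
Energy charge = €578.23; + service €25.61 = €603.84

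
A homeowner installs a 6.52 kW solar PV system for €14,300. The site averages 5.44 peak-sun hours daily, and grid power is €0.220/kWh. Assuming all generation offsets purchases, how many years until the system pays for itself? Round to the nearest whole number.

5 years

Daily generation = 6.52 kW × 5.44 h = 35.47 kWh
Annual generation = 35.47 × 365 = 12946 kWh
Annual savings = 12946 × €0.220 = €2,848.14
Payback = €14,300 / €2,848.14 = 5.02 years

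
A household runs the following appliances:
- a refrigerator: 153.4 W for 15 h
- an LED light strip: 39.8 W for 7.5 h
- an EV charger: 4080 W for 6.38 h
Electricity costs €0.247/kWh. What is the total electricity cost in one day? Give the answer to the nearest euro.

€7

refrigerator: 153.4 W × 15 h = 2,301 Wh = 2.301 kWh
LED light strip: 39.8 W × 7.5 h = 298 Wh = 0.2985 kWh
EV charger: 4080 W × 6.38 h = 26,030 Wh = 26.03 kWh
Total energy = 2.301 + 0.2985 + 26.03 = 28.63 kWh
Cost = 28.63 kWh × €0.247 = €7.07 ≈ €7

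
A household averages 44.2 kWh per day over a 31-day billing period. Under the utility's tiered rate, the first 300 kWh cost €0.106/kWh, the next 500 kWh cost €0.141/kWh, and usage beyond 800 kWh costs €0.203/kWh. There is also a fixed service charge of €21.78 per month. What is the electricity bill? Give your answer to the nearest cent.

€239.83

Usage = 44.2 kWh/day × 31 days = 1370.2 kWh
First 300 kWh × €0.106 = €31.80
Next 500 kWh × €0.141 = €70.50
Remaining 570.2 kWh × €0.203 = €115.75
Energy charge = €218.05; + service €21.78 = €239.83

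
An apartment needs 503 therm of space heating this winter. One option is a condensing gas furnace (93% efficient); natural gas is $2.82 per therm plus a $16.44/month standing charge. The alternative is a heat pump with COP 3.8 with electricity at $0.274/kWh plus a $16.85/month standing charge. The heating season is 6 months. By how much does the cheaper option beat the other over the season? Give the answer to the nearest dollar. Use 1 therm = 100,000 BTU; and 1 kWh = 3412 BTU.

Heat load = 503 therm × 100,000 = 50,300,000 BTU
Gas: input = 50,300,000 / 0.93 = 54,086,022 BTU = 540.9 therm → 540.9 × $2.82 = $1,525.23; + 6 × $16.44 standing = $1,623.87
Heat pump: 50,300,000 BTU / 3412 = 14,740 kWh heat; / 3.8 = 3,879 kWh in → × $0.274 = $1,062.98; + 6 × $16.85 standing = $1,164.08
Difference = |$1,623.87 − $1,164.08| = $459.78 ≈ $460

$460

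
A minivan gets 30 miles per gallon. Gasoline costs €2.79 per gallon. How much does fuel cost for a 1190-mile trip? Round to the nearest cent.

€110.67

Fuel = 1190 mi / 30 mpg = 39.67 gal
Cost = 39.67 gal × €2.79/gal = €110.67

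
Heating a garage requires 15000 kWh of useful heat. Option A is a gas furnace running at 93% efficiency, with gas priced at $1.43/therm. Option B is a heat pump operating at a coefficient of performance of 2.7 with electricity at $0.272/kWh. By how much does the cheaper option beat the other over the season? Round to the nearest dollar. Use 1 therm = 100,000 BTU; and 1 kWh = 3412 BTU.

$724

Heat load = 15000 kWh × 3412 = 51,180,000 BTU
Gas: input = 51,180,000 / 0.93 = 55,032,258 BTU = 550.3 therm → 550.3 × $1.43 = $786.96
Heat pump: 51,180,000 BTU / 3412 = 15,000 kWh heat; / 2.7 = 5,556 kWh in → × $0.272 = $1,511.11
Difference = |$786.96 − $1,511.11| = $724.15 ≈ $724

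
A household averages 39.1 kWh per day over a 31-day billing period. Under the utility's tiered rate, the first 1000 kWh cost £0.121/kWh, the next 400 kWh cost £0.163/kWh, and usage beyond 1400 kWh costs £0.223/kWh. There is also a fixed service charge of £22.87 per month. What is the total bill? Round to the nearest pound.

Usage = 39.1 kWh/day × 31 days = 1212.1 kWh
First 1000 kWh × £0.121 = £121.00
Next 212.1 kWh × £0.163 = £34.57
Remaining tier: 0 kWh (not reached)
Energy charge = £155.57; + service £22.87 = £178.44 ≈ £178

£178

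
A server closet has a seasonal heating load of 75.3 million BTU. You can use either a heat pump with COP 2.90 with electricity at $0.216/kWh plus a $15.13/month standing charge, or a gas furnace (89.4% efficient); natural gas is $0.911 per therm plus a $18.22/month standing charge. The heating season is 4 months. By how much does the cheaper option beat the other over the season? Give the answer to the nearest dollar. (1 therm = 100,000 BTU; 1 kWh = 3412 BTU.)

Heat load = 75.3 × 10⁶ BTU = 75,300,000 BTU
Gas: input = 75,300,000 / 0.894 = 84,228,188 BTU = 842.3 therm → 842.3 × $0.911 = $767.32; + 4 × $18.22 standing = $840.20
Heat pump: 75,300,000 BTU / 3412 = 22,070 kWh heat; / 2.90 = 7,610 kWh in → × $0.216 = $1,643.77; + 4 × $15.13 standing = $1,704.29
Difference = |$840.20 − $1,704.29| = $864.09 ≈ $864

$864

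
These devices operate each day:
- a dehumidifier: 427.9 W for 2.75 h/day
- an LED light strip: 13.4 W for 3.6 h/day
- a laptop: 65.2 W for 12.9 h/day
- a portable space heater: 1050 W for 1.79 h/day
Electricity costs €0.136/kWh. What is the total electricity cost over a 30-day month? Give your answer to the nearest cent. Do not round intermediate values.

dehumidifier: 427.9 W × 2.75 h × 30 d = 35,302 Wh = 35.3 kWh
LED light strip: 13.4 W × 3.6 h × 30 d = 1,447 Wh = 1.447 kWh
laptop: 65.2 W × 12.9 h × 30 d = 25,232 Wh = 25.23 kWh
portable space heater: 1050 W × 1.79 h × 30 d = 56,385 Wh = 56.38 kWh
Total energy = 35.3 + 1.447 + 25.23 + 56.38 = 118.4 kWh
Cost = 118.4 kWh × €0.136 = €16.10

€16.10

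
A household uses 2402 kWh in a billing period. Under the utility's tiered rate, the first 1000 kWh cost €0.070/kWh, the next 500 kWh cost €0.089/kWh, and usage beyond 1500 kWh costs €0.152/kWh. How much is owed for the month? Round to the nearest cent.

First 1000 kWh × €0.070 = €70.00
Next 500 kWh × €0.089 = €44.50
Remaining 902 kWh × €0.152 = €137.10
Total = €251.60

€251.60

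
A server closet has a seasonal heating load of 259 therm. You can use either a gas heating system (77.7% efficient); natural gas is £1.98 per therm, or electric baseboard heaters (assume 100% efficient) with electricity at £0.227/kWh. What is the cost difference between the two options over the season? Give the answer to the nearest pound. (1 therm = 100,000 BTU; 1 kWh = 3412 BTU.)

Heat load = 259 therm × 100,000 = 25,900,000 BTU
Gas: input = 25,900,000 / 0.777 = 33,333,333 BTU = 333.3 therm → 333.3 × £1.98 = £660.00
Electric: 25,900,000 BTU / 3412 = 7,591 kWh → × £0.227 = £1,723.12
Difference = |£660.00 − £1,723.12| = £1,063.12 ≈ £1063

£1063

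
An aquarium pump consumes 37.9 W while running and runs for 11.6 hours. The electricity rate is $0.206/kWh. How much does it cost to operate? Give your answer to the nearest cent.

Energy = 37.9 W × 11.6 h = 440 Wh = 0.4396 kWh
Cost = 0.4396 kWh × $0.206/kWh = $0.09

$0.09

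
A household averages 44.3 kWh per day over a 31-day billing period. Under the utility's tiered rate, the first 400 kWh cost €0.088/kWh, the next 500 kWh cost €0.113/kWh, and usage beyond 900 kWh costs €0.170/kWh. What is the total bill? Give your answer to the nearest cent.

Usage = 44.3 kWh/day × 31 days = 1373.3 kWh
First 400 kWh × €0.088 = €35.20
Next 500 kWh × €0.113 = €56.50
Remaining 473.3 kWh × €0.170 = €80.46
Total = €172.16

€172.16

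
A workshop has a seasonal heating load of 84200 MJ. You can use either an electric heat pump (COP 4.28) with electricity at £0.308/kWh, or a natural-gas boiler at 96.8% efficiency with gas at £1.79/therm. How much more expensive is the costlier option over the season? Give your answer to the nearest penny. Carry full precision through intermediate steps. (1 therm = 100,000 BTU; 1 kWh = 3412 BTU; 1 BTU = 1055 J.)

Heat load = 84200 MJ = 84,200,000,000 J / 1055 = 79,810,427 BTU
Gas: input = 79,810,427 / 0.968 = 82,448,788 BTU = 824.5 therm → 824.5 × £1.79 = £1,475.83
Heat pump: 79,810,427 BTU / 3412 = 23,390 kWh heat; / 4.28 = 5,465 kWh in → × £0.308 = £1,683.28
Difference = |£1,475.83 − £1,683.28| = £207.45

£207.45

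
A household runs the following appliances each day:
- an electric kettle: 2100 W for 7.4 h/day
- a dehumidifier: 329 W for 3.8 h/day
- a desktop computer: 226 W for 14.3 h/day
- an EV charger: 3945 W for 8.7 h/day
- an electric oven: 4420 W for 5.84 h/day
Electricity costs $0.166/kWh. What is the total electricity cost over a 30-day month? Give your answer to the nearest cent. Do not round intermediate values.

electric kettle: 2100 W × 7.4 h × 30 d = 466,200 Wh = 466.2 kWh
dehumidifier: 329 W × 3.8 h × 30 d = 37,506 Wh = 37.51 kWh
desktop computer: 226 W × 14.3 h × 30 d = 96,954 Wh = 96.95 kWh
EV charger: 3945 W × 8.7 h × 30 d = 1,029,645 Wh = 1,030 kWh
electric oven: 4420 W × 5.84 h × 30 d = 774,384 Wh = 774.4 kWh
Total energy = 466.2 + 37.51 + 96.95 + 1,030 + 774.4 = 2,405 kWh
Cost = 2,405 kWh × $0.166 = $399.18

$399.18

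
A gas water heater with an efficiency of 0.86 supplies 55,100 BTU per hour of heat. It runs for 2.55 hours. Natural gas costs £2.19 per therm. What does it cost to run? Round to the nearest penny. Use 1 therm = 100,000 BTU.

Heat delivered = 55,100 BTU/h × 2.55 h = 140,505 BTU
Gas input = 140,505 / 0.86 = 163,378 BTU
= 163,378 / 100,000 = 1.634 therm
Cost = 1.634 × £2.19/therm = £3.58

£3.58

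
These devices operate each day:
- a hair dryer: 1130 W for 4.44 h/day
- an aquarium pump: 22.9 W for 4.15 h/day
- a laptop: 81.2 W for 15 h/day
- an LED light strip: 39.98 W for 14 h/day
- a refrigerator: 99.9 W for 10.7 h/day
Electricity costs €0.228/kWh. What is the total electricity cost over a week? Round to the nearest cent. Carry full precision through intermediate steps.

hair dryer: 1130 W × 4.44 h × 7 d = 35,120 Wh = 35.12 kWh
aquarium pump: 22.9 W × 4.15 h × 7 d = 665 Wh = 0.6652 kWh
laptop: 81.2 W × 15 h × 7 d = 8,526 Wh = 8.526 kWh
LED light strip: 39.98 W × 14 h × 7 d = 3,918 Wh = 3.918 kWh
refrigerator: 99.9 W × 10.7 h × 7 d = 7,483 Wh = 7.483 kWh
Total energy = 35.12 + 0.6652 + 8.526 + 3.918 + 7.483 = 55.71 kWh
Cost = 55.71 kWh × €0.228 = €12.70

€12.70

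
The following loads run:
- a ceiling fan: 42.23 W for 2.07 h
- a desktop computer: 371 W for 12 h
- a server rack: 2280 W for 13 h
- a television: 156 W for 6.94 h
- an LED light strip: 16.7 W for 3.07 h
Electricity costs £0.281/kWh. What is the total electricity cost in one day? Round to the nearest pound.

£10

ceiling fan: 42.23 W × 2.07 h = 87 Wh = 0.08742 kWh
desktop computer: 371 W × 12 h = 4,452 Wh = 4.452 kWh
server rack: 2280 W × 13 h = 29,640 Wh = 29.64 kWh
television: 156 W × 6.94 h = 1,083 Wh = 1.083 kWh
LED light strip: 16.7 W × 3.07 h = 51 Wh = 0.05127 kWh
Total energy = 0.08742 + 4.452 + 29.64 + 1.083 + 0.05127 = 35.31 kWh
Cost = 35.31 kWh × £0.281 = £9.92 ≈ £10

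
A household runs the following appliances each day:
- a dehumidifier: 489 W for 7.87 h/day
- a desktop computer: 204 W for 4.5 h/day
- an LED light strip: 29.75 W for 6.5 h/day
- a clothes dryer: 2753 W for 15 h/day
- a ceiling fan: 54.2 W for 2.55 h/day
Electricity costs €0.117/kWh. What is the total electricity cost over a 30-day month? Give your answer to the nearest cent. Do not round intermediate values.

€162.84

dehumidifier: 489 W × 7.87 h × 30 d = 115,453 Wh = 115.5 kWh
desktop computer: 204 W × 4.5 h × 30 d = 27,540 Wh = 27.54 kWh
LED light strip: 29.75 W × 6.5 h × 30 d = 5,801 Wh = 5.801 kWh
clothes dryer: 2753 W × 15 h × 30 d = 1,238,850 Wh = 1,239 kWh
ceiling fan: 54.2 W × 2.55 h × 30 d = 4,146 Wh = 4.146 kWh
Total energy = 115.5 + 27.54 + 5.801 + 1,239 + 4.146 = 1,392 kWh
Cost = 1,392 kWh × €0.117 = €162.84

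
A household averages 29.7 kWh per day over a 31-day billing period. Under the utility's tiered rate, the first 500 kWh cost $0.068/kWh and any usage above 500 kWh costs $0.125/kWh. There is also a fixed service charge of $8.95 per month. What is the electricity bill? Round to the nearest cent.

$95.54

Usage = 29.7 kWh/day × 31 days = 920.7 kWh
First 500 kWh × $0.068 = $34.00
Remaining 420.7 kWh × $0.125 = $52.59
Energy charge = $86.59; + service $8.95 = $95.54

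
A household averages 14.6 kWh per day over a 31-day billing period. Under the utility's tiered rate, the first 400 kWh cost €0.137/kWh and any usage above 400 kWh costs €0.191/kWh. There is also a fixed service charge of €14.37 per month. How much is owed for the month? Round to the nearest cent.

€79.22

Usage = 14.6 kWh/day × 31 days = 452.6 kWh
First 400 kWh × €0.137 = €54.80
Remaining 52.6 kWh × €0.191 = €10.05
Energy charge = €64.85; + service €14.37 = €79.22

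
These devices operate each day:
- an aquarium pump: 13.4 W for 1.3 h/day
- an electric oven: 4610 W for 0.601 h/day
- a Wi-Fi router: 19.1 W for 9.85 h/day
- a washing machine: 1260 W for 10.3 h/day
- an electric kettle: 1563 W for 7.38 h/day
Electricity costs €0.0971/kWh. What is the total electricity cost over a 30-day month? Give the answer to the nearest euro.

aquarium pump: 13.4 W × 1.3 h × 30 d = 523 Wh = 0.5226 kWh
electric oven: 4610 W × 0.601 h × 30 d = 83,118 Wh = 83.12 kWh
Wi-Fi router: 19.1 W × 9.85 h × 30 d = 5,644 Wh = 5.644 kWh
washing machine: 1260 W × 10.3 h × 30 d = 389,340 Wh = 389.3 kWh
electric kettle: 1563 W × 7.38 h × 30 d = 346,048 Wh = 346 kWh
Total energy = 0.5226 + 83.12 + 5.644 + 389.3 + 346 = 824.7 kWh
Cost = 824.7 kWh × €0.0971 = €80.08 ≈ €80

€80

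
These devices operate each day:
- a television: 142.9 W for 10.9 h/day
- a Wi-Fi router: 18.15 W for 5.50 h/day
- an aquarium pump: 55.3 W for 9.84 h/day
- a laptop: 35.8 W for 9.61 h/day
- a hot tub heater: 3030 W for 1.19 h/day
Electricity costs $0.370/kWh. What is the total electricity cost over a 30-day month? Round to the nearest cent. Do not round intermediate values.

$68.28

television: 142.9 W × 10.9 h × 30 d = 46,728 Wh = 46.73 kWh
Wi-Fi router: 18.15 W × 5.50 h × 30 d = 2,995 Wh = 2.995 kWh
aquarium pump: 55.3 W × 9.84 h × 30 d = 16,325 Wh = 16.32 kWh
laptop: 35.8 W × 9.61 h × 30 d = 10,321 Wh = 10.32 kWh
hot tub heater: 3030 W × 1.19 h × 30 d = 108,171 Wh = 108.2 kWh
Total energy = 46.73 + 2.995 + 16.32 + 10.32 + 108.2 = 184.5 kWh
Cost = 184.5 kWh × $0.370 = $68.28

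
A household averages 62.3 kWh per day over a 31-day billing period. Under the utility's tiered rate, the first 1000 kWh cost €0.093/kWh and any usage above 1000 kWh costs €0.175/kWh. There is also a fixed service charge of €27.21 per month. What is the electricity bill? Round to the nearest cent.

Usage = 62.3 kWh/day × 31 days = 1931.3 kWh
First 1000 kWh × €0.093 = €93.00
Remaining 931.3 kWh × €0.175 = €162.98
Energy charge = €255.98; + service €27.21 = €283.19

€283.19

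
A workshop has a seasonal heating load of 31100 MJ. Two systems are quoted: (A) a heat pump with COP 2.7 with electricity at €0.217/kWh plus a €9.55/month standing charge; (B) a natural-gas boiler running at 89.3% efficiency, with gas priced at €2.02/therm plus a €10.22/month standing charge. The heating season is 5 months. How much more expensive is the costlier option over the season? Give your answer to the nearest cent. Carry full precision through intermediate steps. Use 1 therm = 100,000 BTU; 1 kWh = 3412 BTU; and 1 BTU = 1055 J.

Heat load = 31100 MJ = 31,100,000,000 J / 1055 = 29,478,673 BTU
Gas: input = 29,478,673 / 0.893 = 33,010,832 BTU = 330.1 therm → 330.1 × €2.02 = €666.82; + 5 × €10.22 standing = €717.92
Heat pump: 29,478,673 BTU / 3412 = 8,640 kWh heat; / 2.7 = 3,200 kWh in → × €0.217 = €694.38; + 5 × €9.55 standing = €742.13
Difference = |€717.92 − €742.13| = €24.21

€24.21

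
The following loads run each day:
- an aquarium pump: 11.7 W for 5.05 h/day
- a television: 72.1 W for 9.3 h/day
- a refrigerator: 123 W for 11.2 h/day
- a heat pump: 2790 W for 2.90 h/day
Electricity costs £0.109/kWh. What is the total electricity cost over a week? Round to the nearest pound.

aquarium pump: 11.7 W × 5.05 h × 7 d = 414 Wh = 0.4136 kWh
television: 72.1 W × 9.3 h × 7 d = 4,694 Wh = 4.694 kWh
refrigerator: 123 W × 11.2 h × 7 d = 9,643 Wh = 9.643 kWh
heat pump: 2790 W × 2.90 h × 7 d = 56,637 Wh = 56.64 kWh
Total energy = 0.4136 + 4.694 + 9.643 + 56.64 = 71.39 kWh
Cost = 71.39 kWh × £0.109 = £7.78 ≈ £8

£8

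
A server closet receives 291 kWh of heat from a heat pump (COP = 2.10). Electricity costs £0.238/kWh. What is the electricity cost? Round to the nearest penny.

Electrical input = 291 kWh / 2.10 = 138.6 kWh
Cost = 138.6 × £0.238/kWh = £32.98

£32.98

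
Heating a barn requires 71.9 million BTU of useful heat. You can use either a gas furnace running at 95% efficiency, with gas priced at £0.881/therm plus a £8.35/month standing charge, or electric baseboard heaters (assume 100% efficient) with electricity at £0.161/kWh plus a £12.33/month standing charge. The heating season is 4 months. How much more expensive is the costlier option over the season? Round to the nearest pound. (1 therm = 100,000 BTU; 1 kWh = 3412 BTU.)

Heat load = 71.9 × 10⁶ BTU = 71,900,000 BTU
Gas: input = 71,900,000 / 0.95 = 75,684,211 BTU = 756.8 therm → 756.8 × £0.881 = £666.78; + 4 × £8.35 standing = £700.18
Electric: 71,900,000 BTU / 3412 = 21,070 kWh → × £0.161 = £3,392.70; + 4 × £12.33 standing = £3,442.02
Difference = |£700.18 − £3,442.02| = £2,741.84 ≈ £2742

£2742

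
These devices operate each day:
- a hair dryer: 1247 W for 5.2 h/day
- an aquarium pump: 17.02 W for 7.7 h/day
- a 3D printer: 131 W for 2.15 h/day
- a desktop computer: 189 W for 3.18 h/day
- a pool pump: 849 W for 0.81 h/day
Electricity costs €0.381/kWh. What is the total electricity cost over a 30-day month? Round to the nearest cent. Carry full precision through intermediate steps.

hair dryer: 1247 W × 5.2 h × 30 d = 194,532 Wh = 194.5 kWh
aquarium pump: 17.02 W × 7.7 h × 30 d = 3,932 Wh = 3.932 kWh
3D printer: 131 W × 2.15 h × 30 d = 8,450 Wh = 8.45 kWh
desktop computer: 189 W × 3.18 h × 30 d = 18,031 Wh = 18.03 kWh
pool pump: 849 W × 0.81 h × 30 d = 20,631 Wh = 20.63 kWh
Total energy = 194.5 + 3.932 + 8.45 + 18.03 + 20.63 = 245.6 kWh
Cost = 245.6 kWh × €0.381 = €93.56

€93.56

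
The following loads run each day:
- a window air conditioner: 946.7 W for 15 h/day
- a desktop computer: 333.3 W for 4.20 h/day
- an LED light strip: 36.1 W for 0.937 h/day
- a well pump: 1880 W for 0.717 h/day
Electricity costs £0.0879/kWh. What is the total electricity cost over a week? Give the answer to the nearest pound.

window air conditioner: 946.7 W × 15 h × 7 d = 99,404 Wh = 99.4 kWh
desktop computer: 333.3 W × 4.20 h × 7 d = 9,799 Wh = 9.799 kWh
LED light strip: 36.1 W × 0.937 h × 7 d = 237 Wh = 0.2368 kWh
well pump: 1880 W × 0.717 h × 7 d = 9,436 Wh = 9.436 kWh
Total energy = 99.4 + 9.799 + 0.2368 + 9.436 = 118.9 kWh
Cost = 118.9 kWh × £0.0879 = £10.45 ≈ £10

£10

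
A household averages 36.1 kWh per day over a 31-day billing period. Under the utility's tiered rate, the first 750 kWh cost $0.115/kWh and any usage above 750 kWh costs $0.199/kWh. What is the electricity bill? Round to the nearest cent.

$159.70

Usage = 36.1 kWh/day × 31 days = 1119.1 kWh
First 750 kWh × $0.115 = $86.25
Remaining 369.1 kWh × $0.199 = $73.45
Total = $159.70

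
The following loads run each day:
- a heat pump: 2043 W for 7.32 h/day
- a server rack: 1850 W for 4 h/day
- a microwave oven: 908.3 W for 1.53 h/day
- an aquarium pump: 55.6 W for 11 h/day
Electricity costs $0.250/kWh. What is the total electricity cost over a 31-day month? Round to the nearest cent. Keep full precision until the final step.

heat pump: 2043 W × 7.32 h × 31 d = 463,598 Wh = 463.6 kWh
server rack: 1850 W × 4 h × 31 d = 229,400 Wh = 229.4 kWh
microwave oven: 908.3 W × 1.53 h × 31 d = 43,081 Wh = 43.08 kWh
aquarium pump: 55.6 W × 11 h × 31 d = 18,960 Wh = 18.96 kWh
Total energy = 463.6 + 229.4 + 43.08 + 18.96 = 755 kWh
Cost = 755 kWh × $0.250 = $188.76

$188.76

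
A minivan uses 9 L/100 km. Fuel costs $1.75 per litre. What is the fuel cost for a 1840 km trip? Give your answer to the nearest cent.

$289.80

Fuel = 9 L/100 km × 1840 km / 100 = 165.6 L
Cost = 165.6 L × $1.75/L = $289.80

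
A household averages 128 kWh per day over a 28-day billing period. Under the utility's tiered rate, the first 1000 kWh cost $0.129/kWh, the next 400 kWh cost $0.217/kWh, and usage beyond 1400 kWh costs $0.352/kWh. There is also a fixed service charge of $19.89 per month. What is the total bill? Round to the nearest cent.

Usage = 128 kWh/day × 28 days = 3584 kWh
First 1000 kWh × $0.129 = $129.00
Next 400 kWh × $0.217 = $86.80
Remaining 2184 kWh × $0.352 = $768.77
Energy charge = $984.57; + service $19.89 = $1,004.46

$1004.46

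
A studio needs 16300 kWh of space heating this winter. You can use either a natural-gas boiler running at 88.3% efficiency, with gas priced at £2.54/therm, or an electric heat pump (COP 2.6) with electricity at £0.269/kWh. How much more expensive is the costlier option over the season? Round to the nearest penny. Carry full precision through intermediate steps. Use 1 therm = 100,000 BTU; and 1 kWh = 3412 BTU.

£86.61

Heat load = 16300 kWh × 3412 = 55,615,600 BTU
Gas: input = 55,615,600 / 0.883 = 62,984,824 BTU = 629.8 therm → 629.8 × £2.54 = £1,599.81
Heat pump: 55,615,600 BTU / 3412 = 16,300 kWh heat; / 2.6 = 6,269 kWh in → × £0.269 = £1,686.42
Difference = |£1,599.81 − £1,686.42| = £86.61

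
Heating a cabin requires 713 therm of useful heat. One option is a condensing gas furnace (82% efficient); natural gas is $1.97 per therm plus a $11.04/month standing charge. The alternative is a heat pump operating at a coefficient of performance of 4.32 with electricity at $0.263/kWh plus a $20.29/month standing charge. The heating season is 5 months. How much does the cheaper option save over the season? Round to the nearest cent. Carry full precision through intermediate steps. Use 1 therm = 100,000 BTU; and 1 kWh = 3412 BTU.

$394.50

Heat load = 713 therm × 100,000 = 71,300,000 BTU
Gas: input = 71,300,000 / 0.82 = 86,951,220 BTU = 869.5 therm → 869.5 × $1.97 = $1,712.94; + 5 × $11.04 standing = $1,768.14
Heat pump: 71,300,000 BTU / 3412 = 20,900 kWh heat; / 4.32 = 4,837 kWh in → × $0.263 = $1,272.19; + 5 × $20.29 standing = $1,373.64
Difference = |$1,768.14 − $1,373.64| = $394.50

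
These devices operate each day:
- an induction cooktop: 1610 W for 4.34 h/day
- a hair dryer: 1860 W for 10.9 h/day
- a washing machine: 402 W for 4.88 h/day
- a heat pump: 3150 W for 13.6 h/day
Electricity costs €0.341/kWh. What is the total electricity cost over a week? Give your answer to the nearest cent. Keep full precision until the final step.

induction cooktop: 1610 W × 4.34 h × 7 d = 48,912 Wh = 48.91 kWh
hair dryer: 1860 W × 10.9 h × 7 d = 141,918 Wh = 141.9 kWh
washing machine: 402 W × 4.88 h × 7 d = 13,732 Wh = 13.73 kWh
heat pump: 3150 W × 13.6 h × 7 d = 299,880 Wh = 299.9 kWh
Total energy = 48.91 + 141.9 + 13.73 + 299.9 = 504.4 kWh
Cost = 504.4 kWh × €0.341 = €172.01

€172.01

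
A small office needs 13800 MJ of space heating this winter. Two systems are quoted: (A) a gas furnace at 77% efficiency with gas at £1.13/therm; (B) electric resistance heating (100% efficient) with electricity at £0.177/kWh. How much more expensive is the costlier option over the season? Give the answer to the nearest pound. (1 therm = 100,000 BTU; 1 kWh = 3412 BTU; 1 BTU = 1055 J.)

£487

Heat load = 13800 MJ = 13,800,000,000 J / 1055 = 13,080,569 BTU
Gas: input = 13,080,569 / 0.77 = 16,987,752 BTU = 169.9 therm → 169.9 × £1.13 = £191.96
Electric: 13,080,569 BTU / 3412 = 3,834 kWh → × £0.177 = £678.56
Difference = |£191.96 − £678.56| = £486.60 ≈ £487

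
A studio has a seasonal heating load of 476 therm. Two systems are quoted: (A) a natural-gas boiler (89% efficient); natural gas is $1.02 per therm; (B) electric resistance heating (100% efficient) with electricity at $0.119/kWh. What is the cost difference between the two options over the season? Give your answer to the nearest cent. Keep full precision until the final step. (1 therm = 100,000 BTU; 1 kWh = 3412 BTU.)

Heat load = 476 therm × 100,000 = 47,600,000 BTU
Gas: input = 47,600,000 / 0.89 = 53,483,146 BTU = 534.8 therm → 534.8 × $1.02 = $545.53
Electric: 47,600,000 BTU / 3412 = 13,950 kWh → × $0.119 = $1,660.14
Difference = |$545.53 − $1,660.14| = $1,114.61

$1114.61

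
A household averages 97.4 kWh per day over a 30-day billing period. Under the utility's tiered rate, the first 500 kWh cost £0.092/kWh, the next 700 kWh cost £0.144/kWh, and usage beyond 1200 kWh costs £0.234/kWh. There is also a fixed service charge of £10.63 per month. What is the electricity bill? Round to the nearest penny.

Usage = 97.4 kWh/day × 30 days = 2922 kWh
First 500 kWh × £0.092 = £46.00
Next 700 kWh × £0.144 = £100.80
Remaining 1722 kWh × £0.234 = £402.95
Energy charge = £549.75; + service £10.63 = £560.38

£560.38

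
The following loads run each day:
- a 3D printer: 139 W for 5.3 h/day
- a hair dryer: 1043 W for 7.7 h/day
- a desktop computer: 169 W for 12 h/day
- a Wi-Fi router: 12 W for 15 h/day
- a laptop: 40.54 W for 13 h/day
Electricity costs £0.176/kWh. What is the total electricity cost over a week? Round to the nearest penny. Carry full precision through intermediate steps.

£14.17

3D printer: 139 W × 5.3 h × 7 d = 5,157 Wh = 5.157 kWh
hair dryer: 1043 W × 7.7 h × 7 d = 56,218 Wh = 56.22 kWh
desktop computer: 169 W × 12 h × 7 d = 14,196 Wh = 14.2 kWh
Wi-Fi router: 12 W × 15 h × 7 d = 1,260 Wh = 1.26 kWh
laptop: 40.54 W × 13 h × 7 d = 3,689 Wh = 3.689 kWh
Total energy = 5.157 + 56.22 + 14.2 + 1.26 + 3.689 = 80.52 kWh
Cost = 80.52 kWh × £0.176 = £14.17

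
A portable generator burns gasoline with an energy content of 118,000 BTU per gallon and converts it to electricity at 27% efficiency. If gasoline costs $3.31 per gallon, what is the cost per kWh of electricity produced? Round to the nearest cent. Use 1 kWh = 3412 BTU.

Electrical output per gallon = 118,000 BTU × 0.27 / 3412 BTU/kWh = 9.338 kWh
Cost per kWh = $3.31 / 9.338 kWh = $0.354

$0.35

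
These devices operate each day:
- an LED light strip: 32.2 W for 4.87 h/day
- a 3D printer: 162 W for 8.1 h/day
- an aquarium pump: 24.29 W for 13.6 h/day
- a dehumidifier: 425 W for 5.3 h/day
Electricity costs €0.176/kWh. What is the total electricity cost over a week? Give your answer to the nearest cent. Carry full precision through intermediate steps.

LED light strip: 32.2 W × 4.87 h × 7 d = 1,098 Wh = 1.098 kWh
3D printer: 162 W × 8.1 h × 7 d = 9,185 Wh = 9.185 kWh
aquarium pump: 24.29 W × 13.6 h × 7 d = 2,312 Wh = 2.312 kWh
dehumidifier: 425 W × 5.3 h × 7 d = 15,768 Wh = 15.77 kWh
Total energy = 1.098 + 9.185 + 2.312 + 15.77 = 28.36 kWh
Cost = 28.36 kWh × €0.176 = €4.99

€4.99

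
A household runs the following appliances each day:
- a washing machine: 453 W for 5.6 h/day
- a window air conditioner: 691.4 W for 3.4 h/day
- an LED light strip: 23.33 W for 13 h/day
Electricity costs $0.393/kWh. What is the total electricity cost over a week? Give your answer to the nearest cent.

$14.28

washing machine: 453 W × 5.6 h × 7 d = 17,758 Wh = 17.76 kWh
window air conditioner: 691.4 W × 3.4 h × 7 d = 16,455 Wh = 16.46 kWh
LED light strip: 23.33 W × 13 h × 7 d = 2,123 Wh = 2.123 kWh
Total energy = 17.76 + 16.46 + 2.123 = 36.34 kWh
Cost = 36.34 kWh × $0.393 = $14.28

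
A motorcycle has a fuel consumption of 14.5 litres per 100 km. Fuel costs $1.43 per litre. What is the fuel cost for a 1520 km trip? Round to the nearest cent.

$315.17

Fuel = 14.5 L/100 km × 1520 km / 100 = 220.4 L
Cost = 220.4 L × $1.43/L = $315.17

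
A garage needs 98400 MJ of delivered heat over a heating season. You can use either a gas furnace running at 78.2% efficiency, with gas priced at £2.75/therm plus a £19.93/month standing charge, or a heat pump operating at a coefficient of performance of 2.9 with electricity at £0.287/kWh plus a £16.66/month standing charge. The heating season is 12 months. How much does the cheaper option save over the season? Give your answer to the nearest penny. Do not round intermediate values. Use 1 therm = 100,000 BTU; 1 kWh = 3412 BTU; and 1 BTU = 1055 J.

£613.89

Heat load = 98400 MJ = 98,400,000,000 J / 1055 = 93,270,142 BTU
Gas: input = 93,270,142 / 0.782 = 119,271,282 BTU = 1,193 therm → 1,193 × £2.75 = £3,279.96; + 12 × £19.93 standing = £3,519.12
Heat pump: 93,270,142 BTU / 3412 = 27,340 kWh heat; / 2.9 = 9,426 kWh in → × £0.287 = £2,705.31; + 12 × £16.66 standing = £2,905.23
Difference = |£3,519.12 − £2,905.23| = £613.89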